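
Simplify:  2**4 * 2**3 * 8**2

2**4 = 2**4; 2**3 = 2**3; 8**2 = 2**6
Combine exponents: 2**13

2**13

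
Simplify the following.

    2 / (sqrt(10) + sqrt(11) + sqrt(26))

(-8*sqrt(715) - 10*sqrt(26) + 50*sqrt(11) + 54*sqrt(10))/415

Group as (sqrt(10) + sqrt(26)) + sqrt(11); multiply by (sqrt(10) + sqrt(26)) - sqrt(11), then rationalise the remaining surd.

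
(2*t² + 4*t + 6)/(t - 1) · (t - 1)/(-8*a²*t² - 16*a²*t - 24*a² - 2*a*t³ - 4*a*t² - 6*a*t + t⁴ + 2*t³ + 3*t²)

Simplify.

Factor: 2*t² + 4*t + 6 = 2·(t² + 2*t + 3);  -8*a²*t² - 16*a²*t - 24*a² - 2*a*t³ - 4*a*t² - 6*a*t + t⁴ + 2*t³ + 3*t² = (2*a + t)·(-4*a + t)·(t² + 2*t + 3)
Cancel the common factors (t² + 2*t + 3), (t - 1).

2/(-8*a² - 2*a*t + t²)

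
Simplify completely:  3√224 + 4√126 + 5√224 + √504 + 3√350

3√224 = 12*√14; 4√126 = 12*√14; 5√224 = 20*√14; √504 = 6*√14; 3√350 = 15*√14
Combine: (12 + 12 + 20 + 6 + 15)·√14 = 65*√14

65*√14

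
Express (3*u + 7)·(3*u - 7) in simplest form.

Product of conjugates: (P+Q)(P-Q) = P^2 - Q^2.

9*u² - 49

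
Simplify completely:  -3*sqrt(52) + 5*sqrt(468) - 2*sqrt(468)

3*sqrt(52) = 6*sqrt(13); 5*sqrt(468) = 30*sqrt(13); 2*sqrt(468) = 12*sqrt(13)
Combine: (-6 + 30 - 12)·sqrt(13) = 12*sqrt(13)

12*sqrt(13)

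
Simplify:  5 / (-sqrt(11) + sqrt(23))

Multiply numerator and denominator by sqrt(11) + sqrt(23).
Denominator becomes 12; numerator becomes 5*sqrt(11) + 5*sqrt(23).

(5*sqrt(11) + 5*sqrt(23))/12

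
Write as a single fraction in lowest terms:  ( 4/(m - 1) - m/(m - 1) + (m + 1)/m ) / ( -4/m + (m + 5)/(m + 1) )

Numerator: 4/(m - 1) - m/(m - 1) + (m + 1)/m = (4*m - 1)/(m² - m)
Denominator: -4/m + (m + 5)/(m + 1) = (m² + m - 4)/(m² + m)
Divide: ((4*m - 1)/(m² - m)) · ((m² + m)/(m² + m - 4)) = (4*m² + 3*m - 1)/(m³ - 5*m + 4)

(4*m² + 3*m - 1)/(m³ - 5*m + 4)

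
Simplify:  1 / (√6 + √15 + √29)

(-3*√290 - 4*√29 + 10*√15 + 19*√6)/148

Group as (√6 + √29) + √15; multiply by (√6 + √29) - √15, then rationalise the remaining surd.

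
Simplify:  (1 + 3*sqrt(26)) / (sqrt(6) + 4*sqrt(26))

(-6*sqrt(39) - sqrt(6) + 4*sqrt(26) + 312)/410

Multiply numerator and denominator by -sqrt(6) + 4*sqrt(26).
Denominator becomes 410; numerator becomes -6*sqrt(39) - sqrt(6) + 4*sqrt(26) + 312.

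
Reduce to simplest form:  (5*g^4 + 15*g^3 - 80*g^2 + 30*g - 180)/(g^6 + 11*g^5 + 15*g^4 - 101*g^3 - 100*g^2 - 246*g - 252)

Factor: 5*g^4 + 15*g^3 - 80*g^2 + 30*g - 180 = 5*(g^2 + 2)*(g - 3)*(g + 6);  g^6 + 11*g^5 + 15*g^4 - 101*g^3 - 100*g^2 - 246*g - 252 = (g + 7)*(g - 3)*(g + 1)*(g^2 + 2)*(g + 6)
Cancel the common factors (g^2 + 2), (g - 3), (g + 6).

5/(g^2 + 8*g + 7)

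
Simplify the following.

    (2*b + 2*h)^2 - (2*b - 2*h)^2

16*b*h

Binomially expand both and collect terms in (2*b), (2*h).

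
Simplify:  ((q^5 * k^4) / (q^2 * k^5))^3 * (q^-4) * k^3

q^5

Inside the bracket: q^3 * (k^-1)
Raise to the power 3: q^9 * (k^-3)
Multiply by (q^-4) * k^3: add exponents.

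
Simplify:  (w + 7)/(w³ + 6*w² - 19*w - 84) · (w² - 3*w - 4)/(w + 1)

1/(w + 3)

Factor: w³ + 6*w² - 19*w - 84 = (w + 7)·(w + 3)·(w - 4);  w² - 3*w - 4 = (w + 1)·(w - 4)
Cancel the common factors (w - 4), (w + 1), (w + 7).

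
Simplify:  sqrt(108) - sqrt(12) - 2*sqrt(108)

sqrt(108) = 6*sqrt(3); sqrt(12) = 2*sqrt(3); 2*sqrt(108) = 12*sqrt(3)
Combine: (6 - 2 - 12)·sqrt(3) = -8*sqrt(3)

-8*sqrt(3)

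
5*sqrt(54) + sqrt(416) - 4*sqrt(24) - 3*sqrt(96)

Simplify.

-5*sqrt(6) + 4*sqrt(26)

5*sqrt(54) = 15*sqrt(6); sqrt(416) = 4*sqrt(26); 4*sqrt(24) = 8*sqrt(6); 3*sqrt(96) = 12*sqrt(6)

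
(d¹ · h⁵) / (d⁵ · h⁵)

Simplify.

d^(-4)

Quotient: (d^-4)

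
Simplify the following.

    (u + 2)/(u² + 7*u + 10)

Factor: u² + 7*u + 10 = (u + 2)·(u + 5)
Cancel the common factor (u + 2).

1/(u + 5)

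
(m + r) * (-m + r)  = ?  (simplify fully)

-m^2 + r^2

Telescope via difference of squares: (r+m)(r-m) = -m^2 + r^2.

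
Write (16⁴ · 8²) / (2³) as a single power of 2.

16⁴ = 2^16; 8² = 2^6; 2³ = 2^3
Combine exponents: 2^19

2^19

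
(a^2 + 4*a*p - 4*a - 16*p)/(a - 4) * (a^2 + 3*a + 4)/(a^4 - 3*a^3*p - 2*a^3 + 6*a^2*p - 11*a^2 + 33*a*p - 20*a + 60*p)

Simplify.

(-a - 4*p)/(-a^2 + 3*a*p + 5*a - 15*p)

Factor: a^2 + 4*a*p - 4*a - 16*p = (a + 4*p)*(a - 4);  a^4 - 3*a^3*p - 2*a^3 + 6*a^2*p - 11*a^2 + 33*a*p - 20*a + 60*p = (a - 3*p)*(a^2 + 3*a + 4)*(a - 5)
Cancel the common factors (a^2 + 3*a + 4), (a - 4).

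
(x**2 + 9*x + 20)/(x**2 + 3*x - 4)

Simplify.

(x + 5)/(x - 1)

Factor: x**2 + 9*x + 20 = (x + 4)*(x + 5);  x**2 + 3*x - 4 = (x + 4)*(x - 1)
Cancel the common factor (x + 4).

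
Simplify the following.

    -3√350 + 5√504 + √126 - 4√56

10*√14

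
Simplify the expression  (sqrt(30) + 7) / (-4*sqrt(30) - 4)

(-6*sqrt(30) - 23)/116

Multiply numerator and denominator by -4 + 4*sqrt(30).
Denominator becomes -464; numerator becomes 92 + 24*sqrt(30).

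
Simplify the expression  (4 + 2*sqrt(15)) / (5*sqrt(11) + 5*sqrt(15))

(-sqrt(165) - 2*sqrt(11) + 2*sqrt(15) + 15)/10

Multiply numerator and denominator by -5*sqrt(11) + 5*sqrt(15).
Denominator becomes 100; numerator becomes -10*sqrt(165) - 20*sqrt(11) + 20*sqrt(15) + 150.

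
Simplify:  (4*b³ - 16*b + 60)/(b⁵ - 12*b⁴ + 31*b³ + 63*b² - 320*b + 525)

4/(b² - 12*b + 35)

Factor: 4*b³ - 16*b + 60 = 4·(b² - 3*b + 5)·(b + 3);  b⁵ - 12*b⁴ + 31*b³ + 63*b² - 320*b + 525 = (b + 3)·(b - 7)·(b² - 3*b + 5)·(b - 5)
Cancel the common factors (b² - 3*b + 5), (b + 3).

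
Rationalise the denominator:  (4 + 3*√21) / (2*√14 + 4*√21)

Multiply numerator and denominator by -2*√14 + 4*√21.
Denominator becomes 280; numerator becomes -42*√6 - 8*√14 + 16*√21 + 252.

(-21*√6 - 4*√14 + 8*√21 + 126)/140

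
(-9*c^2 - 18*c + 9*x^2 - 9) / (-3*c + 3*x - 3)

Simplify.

3*c + 3*x + 3

Factor (3*x)^2 - (3*c + 3)^2 and cancel (-3*c + 3*x - 3).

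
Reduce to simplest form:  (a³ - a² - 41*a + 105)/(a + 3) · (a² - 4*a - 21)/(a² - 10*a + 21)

a² + 2*a - 35

Factor: a³ - a² - 41*a + 105 = (a + 7)·(a - 5)·(a - 3);  a² - 4*a - 21 = (a - 7)·(a + 3);  a² - 10*a + 21 = (a - 3)·(a - 7)
Cancel the common factors (a - 3), (a - 7), (a + 3).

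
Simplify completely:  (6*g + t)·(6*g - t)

Product of conjugates: (P+Q)(P-Q) = P^2 - Q^2.

36*g² - t²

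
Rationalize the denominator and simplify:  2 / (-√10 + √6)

Multiply numerator and denominator by √6 + √10.
Denominator becomes -4; numerator becomes 2*√6 + 2*√10.

(-√10 - √6)/2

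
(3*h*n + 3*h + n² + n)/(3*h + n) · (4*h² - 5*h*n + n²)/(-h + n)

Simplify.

Factor: 3*h*n + 3*h + n² + n = (3*h + n)·(n + 1);  4*h² - 5*h*n + n² = (-h + n)·(-4*h + n)
Cancel the common factors (3*h + n), (-h + n).

-4*h*n - 4*h + n² + n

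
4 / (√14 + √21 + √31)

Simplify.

(-7*√186 + 2*√31 + 12*√21 + 19*√14)/145

Group as (√14 + √21) + √31; multiply by (√14 + √21) - √31, then rationalise the remaining surd.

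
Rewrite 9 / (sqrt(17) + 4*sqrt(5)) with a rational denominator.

(-sqrt(17) + 4*sqrt(5))/7

Multiply numerator and denominator by -sqrt(17) + 4*sqrt(5).
Denominator becomes 63; numerator becomes -9*sqrt(17) + 36*sqrt(5).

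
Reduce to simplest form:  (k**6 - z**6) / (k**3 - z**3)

k**6 - z**6 factors as -(-k + z)*(k + z)*(k**2 - k*z + z**2)*(k**2 + k*z + z**2).

k**3 + z**3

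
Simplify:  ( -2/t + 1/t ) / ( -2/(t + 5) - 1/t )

(t + 5)/(3*t + 5)

Numerator: -2/t + 1/t = -1/t
Denominator: -2/(t + 5) - 1/t = (-3*t - 5)/(t**2 + 5*t)
Divide: (-1/t) · ((t**2 + 5*t)/(-3*t - 5)) = (t + 5)/(3*t + 5)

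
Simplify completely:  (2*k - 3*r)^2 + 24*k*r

Expanding gives 4*k^2 + 12*k*r + 9*r^2, a perfect square.

(2*k + 3*r)^2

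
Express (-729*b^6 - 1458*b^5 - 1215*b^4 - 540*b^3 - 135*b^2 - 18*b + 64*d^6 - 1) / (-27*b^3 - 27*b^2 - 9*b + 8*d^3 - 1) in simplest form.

27*b^3 + 27*b^2 + 9*b + 8*d^3 + 1

Factor (2*d)^6 - (3*b + 1)^6 and cancel (8*d^3 - (3*b + 1)^3).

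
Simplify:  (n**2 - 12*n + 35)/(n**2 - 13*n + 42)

(n - 5)/(n - 6)

Factor: n**2 - 12*n + 35 = (n - 7)*(n - 5);  n**2 - 13*n + 42 = (n - 6)*(n - 7)
Cancel the common factor (n - 7).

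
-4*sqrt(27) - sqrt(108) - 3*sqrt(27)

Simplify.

-27*sqrt(3)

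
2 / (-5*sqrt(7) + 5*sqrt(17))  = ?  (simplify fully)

(sqrt(7) + sqrt(17))/25

Multiply numerator and denominator by 5*sqrt(7) + 5*sqrt(17).
Denominator becomes 250; numerator becomes 10*sqrt(7) + 10*sqrt(17).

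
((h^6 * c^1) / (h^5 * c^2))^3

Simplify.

h^3/c^3

Inside the bracket: h^1 * (c^-1)
Raise to the power 3: h^3 * (c^-3)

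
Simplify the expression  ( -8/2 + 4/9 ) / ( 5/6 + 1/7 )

-448/123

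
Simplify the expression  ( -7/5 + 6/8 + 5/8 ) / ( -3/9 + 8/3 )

-3/280

Numerator: -7/5 + 6/8 + 5/8 = -1/40
Denominator: -3/9 + 8/3 = 7/3
Divide: (-1/40) · (3/7) = -3/280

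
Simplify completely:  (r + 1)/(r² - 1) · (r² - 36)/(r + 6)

(r - 6)/(r - 1)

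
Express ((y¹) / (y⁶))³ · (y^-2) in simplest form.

Inside the bracket: (y^-5)
Raise to the power 3: (y^-15)
Multiply by (y^-2): add exponents.

y^(-17)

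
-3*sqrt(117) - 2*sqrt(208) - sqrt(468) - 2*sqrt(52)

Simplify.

-27*sqrt(13)

3*sqrt(117) = 9*sqrt(13); 2*sqrt(208) = 8*sqrt(13); sqrt(468) = 6*sqrt(13); 2*sqrt(52) = 4*sqrt(13)
Combine: (-9 - 8 - 6 - 4)·sqrt(13) = -27*sqrt(13)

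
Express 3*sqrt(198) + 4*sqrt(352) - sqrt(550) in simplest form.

20*sqrt(22)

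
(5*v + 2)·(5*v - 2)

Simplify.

Product of conjugates: (P+Q)(P-Q) = P^2 - Q^2.

25*v² - 4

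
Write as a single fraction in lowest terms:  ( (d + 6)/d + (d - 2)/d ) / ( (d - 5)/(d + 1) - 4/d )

(2*d^2 + 6*d + 4)/(d^2 - 9*d - 4)

Numerator: (d + 6)/d + (d - 2)/d = (2*d + 4)/d
Denominator: (d - 5)/(d + 1) - 4/d = (d^2 - 9*d - 4)/(d^2 + d)
Divide: ((2*d + 4)/d) · ((d^2 + d)/(d^2 - 9*d - 4)) = (2*d^2 + 6*d + 4)/(d^2 - 9*d - 4)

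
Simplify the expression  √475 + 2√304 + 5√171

√475 = 5*√19; 2√304 = 8*√19; 5√171 = 15*√19
Combine: (5 + 8 + 15)·√19 = 28*√19

28*√19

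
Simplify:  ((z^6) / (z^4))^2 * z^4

z^8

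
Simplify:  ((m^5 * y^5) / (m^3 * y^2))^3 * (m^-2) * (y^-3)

m^4*y^6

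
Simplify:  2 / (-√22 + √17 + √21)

Group as (√17 + √21) - √22; multiply by (√17 + √21) + √22, then rationalise the remaining surd.

(-8*√22 + 9*√21 + 13*√17 + √7854)/293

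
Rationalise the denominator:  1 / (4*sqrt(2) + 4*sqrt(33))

(-sqrt(2) + sqrt(33))/124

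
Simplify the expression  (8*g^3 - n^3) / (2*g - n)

Apply the difference-of-cubes factorisation and cancel (2*g - n).

4*g^2 + 2*g*n + n^2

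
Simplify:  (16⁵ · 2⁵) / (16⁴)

2^9

16⁵ = 2^20; 2⁵ = 2^5; 16⁴ = 2^16
Combine exponents: 2^9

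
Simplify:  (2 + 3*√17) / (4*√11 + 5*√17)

(-12*√187 - 8*√11 + 10*√17 + 255)/249

Multiply numerator and denominator by -4*√11 + 5*√17.
Denominator becomes 249; numerator becomes -12*√187 - 8*√11 + 10*√17 + 255.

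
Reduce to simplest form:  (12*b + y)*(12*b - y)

(12*b)^2 - (y)^2 = 144*b^2 - y^2.

144*b^2 - y^2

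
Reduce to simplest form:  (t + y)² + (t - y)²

Binomially expand both and collect terms in t, y.

2*t² + 2*y²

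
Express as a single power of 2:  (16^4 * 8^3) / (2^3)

2^22

16^4 = 2^16; 8^3 = 2^9; 2^3 = 2^3
Combine exponents: 2^22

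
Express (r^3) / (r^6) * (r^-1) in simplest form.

r^(-4)

Quotient: (r^-3)
Multiply by (r^-1): add exponents.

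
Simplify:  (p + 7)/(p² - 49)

1/(p - 7)

Factor: p² - 49 = (p + 7)·(p - 7)
Cancel the common factor (p + 7).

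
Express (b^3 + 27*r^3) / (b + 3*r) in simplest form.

Apply the sum-of-cubes factorisation and cancel (b + 3*r).

b^2 - 3*b*r + 9*r^2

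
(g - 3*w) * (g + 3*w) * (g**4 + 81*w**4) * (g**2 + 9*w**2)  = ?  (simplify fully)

g**8 - 6561*w**8

Pair the conjugate factors: (g+(3*w))(g-(3*w)) = g**2 - 9*w**2, then repeat with the next factor.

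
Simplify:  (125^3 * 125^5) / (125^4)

5^12

125^3 = 5^9; 125^5 = 5^15; 125^4 = 5^12
Combine exponents: 5^12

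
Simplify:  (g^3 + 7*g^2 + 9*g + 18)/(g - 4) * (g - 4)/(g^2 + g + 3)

Factor: g^3 + 7*g^2 + 9*g + 18 = (g^2 + g + 3)*(g + 6)
Cancel the common factors (g^2 + g + 3), (g - 4).

g + 6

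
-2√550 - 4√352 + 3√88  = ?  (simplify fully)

2√550 = 10*√22; 4√352 = 16*√22; 3√88 = 6*√22
Combine: (-10 - 16 + 6)·√22 = -20*√22

-20*√22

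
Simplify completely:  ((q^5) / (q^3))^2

q^4

Inside the bracket: q^2
Raise to the power 2: q^4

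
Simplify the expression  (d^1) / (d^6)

Quotient: (d^-5)

d^(-5)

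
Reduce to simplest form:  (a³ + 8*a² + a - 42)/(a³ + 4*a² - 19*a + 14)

(a + 3)/(a - 1)

Factor: a³ + 8*a² + a - 42 = (a + 3)·(a - 2)·(a + 7);  a³ + 4*a² - 19*a + 14 = (a - 2)·(a + 7)·(a - 1)
Cancel the common factors (a + 7), (a - 2).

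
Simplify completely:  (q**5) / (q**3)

q**2

Quotient: q**2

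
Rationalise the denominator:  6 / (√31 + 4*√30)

Multiply numerator and denominator by -4*√30 + √31.
Denominator becomes -449; numerator becomes -24*√30 + 6*√31.

(-6*√31 + 24*√30)/449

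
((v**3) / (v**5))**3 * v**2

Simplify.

Inside the bracket: (v**-2)
Raise to the power 3: (v**-6)
Multiply by v**2: add exponents.

v**(-4)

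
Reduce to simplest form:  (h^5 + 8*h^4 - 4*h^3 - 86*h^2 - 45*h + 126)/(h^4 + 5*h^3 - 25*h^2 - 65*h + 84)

(h^2 - h - 6)/(h - 4)

Factor: h^5 + 8*h^4 - 4*h^3 - 86*h^2 - 45*h + 126 = (h - 1)*(h + 3)*(h - 3)*(h + 7)*(h + 2);  h^4 + 5*h^3 - 25*h^2 - 65*h + 84 = (h + 3)*(h + 7)*(h - 1)*(h - 4)
Cancel the common factors (h + 3), (h + 7), (h - 1).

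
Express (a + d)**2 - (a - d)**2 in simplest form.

4*a*d

Only the odd-power cross terms survive.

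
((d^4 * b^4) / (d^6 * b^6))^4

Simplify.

1/(b^8*d^8)

Inside the bracket: (d^-2) * (b^-2)
Raise to the power 4: (d^-8) * (b^-8)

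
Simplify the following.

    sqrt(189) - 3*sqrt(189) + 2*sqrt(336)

2*sqrt(21)

sqrt(189) = 3*sqrt(21); 3*sqrt(189) = 9*sqrt(21); 2*sqrt(336) = 8*sqrt(21)
Combine: (3 - 9 + 8)·sqrt(21) = 2*sqrt(21)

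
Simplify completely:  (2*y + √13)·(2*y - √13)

Product of conjugates: (P+Q)(P-Q) = P^2 - Q^2.

4*y² - 13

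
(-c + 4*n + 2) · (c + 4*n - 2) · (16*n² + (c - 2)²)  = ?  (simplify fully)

-c⁴ + 8*c³ - 24*c² + 32*c + 256*n⁴ - 16

Pair the conjugate factors: ((4*n)+(c - 2))((4*n)-(c - 2)) = -c² + 4*c + 16*n² - 4, then repeat with the next factor.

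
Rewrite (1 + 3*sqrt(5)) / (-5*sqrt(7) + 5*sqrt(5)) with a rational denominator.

Multiply numerator and denominator by 5*sqrt(5) + 5*sqrt(7).
Denominator becomes -50; numerator becomes 5*sqrt(5) + 5*sqrt(7) + 75 + 15*sqrt(35).

(-3*sqrt(35) - 15 - sqrt(7) - sqrt(5))/10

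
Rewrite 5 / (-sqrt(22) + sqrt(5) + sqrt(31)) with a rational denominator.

(-35*sqrt(22) - 10*sqrt(31) + 120*sqrt(5) + 5*sqrt(3410))/212

Group as (sqrt(5) + sqrt(31)) - sqrt(22); multiply by (sqrt(5) + sqrt(31)) + sqrt(22), then rationalise the remaining surd.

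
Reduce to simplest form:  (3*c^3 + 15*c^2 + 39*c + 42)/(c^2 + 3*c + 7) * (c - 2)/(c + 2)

Factor: 3*c^3 + 15*c^2 + 39*c + 42 = 3*(c + 2)*(c^2 + 3*c + 7)
Cancel the common factors (c^2 + 3*c + 7), (c + 2).

3*c - 6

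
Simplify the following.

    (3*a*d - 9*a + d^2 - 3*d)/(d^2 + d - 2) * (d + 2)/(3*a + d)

(d - 3)/(d - 1)

Factor: 3*a*d - 9*a + d^2 - 3*d = (d - 3)*(3*a + d);  d^2 + d - 2 = (d + 2)*(d - 1)
Cancel the common factors (3*a + d), (d + 2).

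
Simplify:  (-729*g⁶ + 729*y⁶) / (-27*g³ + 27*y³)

Factor (3*y)^6 - (3*g)^6 and cancel (-27*g³ + 27*y³).

27*g³ + 27*y³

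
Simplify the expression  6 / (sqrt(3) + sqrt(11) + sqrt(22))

(-33*sqrt(6) - 12*sqrt(22) + 21*sqrt(11) + 45*sqrt(3))/17

Group as (sqrt(3) + sqrt(22)) + sqrt(11); multiply by (sqrt(3) + sqrt(22)) - sqrt(11), then rationalise the remaining surd.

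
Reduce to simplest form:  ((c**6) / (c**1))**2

Inside the bracket: c**5
Raise to the power 2: c**10

c**10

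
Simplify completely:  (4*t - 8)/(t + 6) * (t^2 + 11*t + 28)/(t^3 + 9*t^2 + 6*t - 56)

4/(t + 6)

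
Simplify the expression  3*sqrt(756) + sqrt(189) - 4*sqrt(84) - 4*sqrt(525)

3*sqrt(756) = 18*sqrt(21); sqrt(189) = 3*sqrt(21); 4*sqrt(84) = 8*sqrt(21); 4*sqrt(525) = 20*sqrt(21)
Combine: (18 + 3 - 8 - 20)·sqrt(21) = -7*sqrt(21)

-7*sqrt(21)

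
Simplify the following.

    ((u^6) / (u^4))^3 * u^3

u^9

Inside the bracket: u^2
Raise to the power 3: u^6
Multiply by u^3: add exponents.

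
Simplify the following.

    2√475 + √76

12*√19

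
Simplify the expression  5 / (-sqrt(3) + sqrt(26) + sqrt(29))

Group as (sqrt(26) + sqrt(29)) - sqrt(3); multiply by (sqrt(26) + sqrt(29)) + sqrt(3), then rationalise the remaining surd.

(-130*sqrt(3) + 15*sqrt(26) + 5*sqrt(2262))/156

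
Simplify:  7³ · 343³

7³ = 7^3; 343³ = 7^9
Combine exponents: 7^12

7^12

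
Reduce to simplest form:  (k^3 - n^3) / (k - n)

k^2 + k*n + n^2

Apply the difference-of-cubes factorisation and cancel (k - n).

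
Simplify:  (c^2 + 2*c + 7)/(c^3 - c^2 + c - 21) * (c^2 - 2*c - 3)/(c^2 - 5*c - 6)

Factor: c^3 - c^2 + c - 21 = (c^2 + 2*c + 7)*(c - 3);  c^2 - 2*c - 3 = (c - 3)*(c + 1);  c^2 - 5*c - 6 = (c - 6)*(c + 1)
Cancel the common factors (c^2 + 2*c + 7), (c + 1), (c - 3).

1/(c - 6)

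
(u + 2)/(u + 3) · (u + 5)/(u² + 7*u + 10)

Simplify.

Factor: u² + 7*u + 10 = (u + 5)·(u + 2)
Cancel the common factors (u + 2), (u + 5).

1/(u + 3)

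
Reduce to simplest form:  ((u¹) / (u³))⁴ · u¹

u^(-7)

Inside the bracket: (u^-2)
Raise to the power 4: (u^-8)
Multiply by u¹: add exponents.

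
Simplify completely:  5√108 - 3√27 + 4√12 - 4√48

13*√3

5√108 = 30*√3; 3√27 = 9*√3; 4√12 = 8*√3; 4√48 = 16*√3
Combine: (30 - 9 + 8 - 16)·√3 = 13*√3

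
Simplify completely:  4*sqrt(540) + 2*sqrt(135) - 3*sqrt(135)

4*sqrt(540) = 24*sqrt(15); 2*sqrt(135) = 6*sqrt(15); 3*sqrt(135) = 9*sqrt(15)
Combine: (24 + 6 - 9)·sqrt(15) = 21*sqrt(15)

21*sqrt(15)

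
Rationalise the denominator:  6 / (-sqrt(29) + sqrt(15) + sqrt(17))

(-6*sqrt(29) + 54*sqrt(17) + 62*sqrt(15) + 4*sqrt(7395))/337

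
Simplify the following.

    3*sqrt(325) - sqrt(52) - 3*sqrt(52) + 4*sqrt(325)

3*sqrt(325) = 15*sqrt(13); sqrt(52) = 2*sqrt(13); 3*sqrt(52) = 6*sqrt(13); 4*sqrt(325) = 20*sqrt(13)
Combine: (15 - 2 - 6 + 20)·sqrt(13) = 27*sqrt(13)

27*sqrt(13)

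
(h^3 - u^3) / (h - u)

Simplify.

Apply the difference-of-cubes factorisation and cancel (h - u).

h^2 + h*u + u^2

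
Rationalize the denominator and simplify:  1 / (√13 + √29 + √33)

(-2*√12441 + 9*√33 + 17*√29 + 49*√13)/1427

Group as (√13 + √33) + √29; multiply by (√13 + √33) - √29, then rationalise the remaining surd.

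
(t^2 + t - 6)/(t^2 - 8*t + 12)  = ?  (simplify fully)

(t + 3)/(t - 6)

Factor: t^2 + t - 6 = (t - 2)*(t + 3);  t^2 - 8*t + 12 = (t - 6)*(t - 2)
Cancel the common factor (t - 2).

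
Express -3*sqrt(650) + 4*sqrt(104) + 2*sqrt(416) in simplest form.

3*sqrt(650) = 15*sqrt(26); 4*sqrt(104) = 8*sqrt(26); 2*sqrt(416) = 8*sqrt(26)
Combine: (-15 + 8 + 8)·sqrt(26) = sqrt(26)

sqrt(26)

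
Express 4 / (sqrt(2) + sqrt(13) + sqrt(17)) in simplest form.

Group as (sqrt(2) + sqrt(17)) + sqrt(13); multiply by (sqrt(2) + sqrt(17)) - sqrt(13), then rationalise the remaining surd.

(-2*sqrt(442) - 2*sqrt(17) + 6*sqrt(13) + 28*sqrt(2))/25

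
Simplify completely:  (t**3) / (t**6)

Quotient: (t**-3)

t**(-3)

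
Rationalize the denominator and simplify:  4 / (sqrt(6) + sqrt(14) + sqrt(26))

(-4*sqrt(546) - 6*sqrt(26) + 18*sqrt(14) + 34*sqrt(6))/75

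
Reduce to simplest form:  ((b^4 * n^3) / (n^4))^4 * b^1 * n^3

b^17/n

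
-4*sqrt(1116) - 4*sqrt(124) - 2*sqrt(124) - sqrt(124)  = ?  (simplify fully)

-38*sqrt(31)

4*sqrt(1116) = 24*sqrt(31); 4*sqrt(124) = 8*sqrt(31); 2*sqrt(124) = 4*sqrt(31); sqrt(124) = 2*sqrt(31)
Combine: (-24 - 8 - 4 - 2)·sqrt(31) = -38*sqrt(31)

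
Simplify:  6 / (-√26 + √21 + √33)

Group as (√21 + √33) - √26; multiply by (√21 + √33) + √26, then rationalise the remaining surd.

(-42*√26 + 21*√33 + 57*√21 + 9*√2002)/497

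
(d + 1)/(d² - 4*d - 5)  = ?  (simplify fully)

Factor: d² - 4*d - 5 = (d - 5)·(d + 1)
Cancel the common factor (d + 1).

1/(d - 5)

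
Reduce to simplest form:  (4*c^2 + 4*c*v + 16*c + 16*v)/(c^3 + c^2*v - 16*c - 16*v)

4/(c - 4)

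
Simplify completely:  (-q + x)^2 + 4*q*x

After expansion: q^2 + 2*q*x + x^2 — a perfect-square trinomial.

(q + x)^2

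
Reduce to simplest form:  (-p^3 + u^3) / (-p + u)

Apply the difference-of-cubes factorisation and cancel (-p + u).

p^2 + p*u + u^2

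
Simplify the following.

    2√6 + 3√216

2√6 = 2*√6; 3√216 = 18*√6
Combine: (2 + 18)·√6 = 20*√6

20*√6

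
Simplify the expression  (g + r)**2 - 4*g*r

Expanding gives g**2 - 2*g*r + r**2, a perfect square.

(g - r)**2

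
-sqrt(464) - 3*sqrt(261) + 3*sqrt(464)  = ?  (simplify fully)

sqrt(464) = 4*sqrt(29); 3*sqrt(261) = 9*sqrt(29); 3*sqrt(464) = 12*sqrt(29)
Combine: (-4 - 9 + 12)·sqrt(29) = -sqrt(29)

-sqrt(29)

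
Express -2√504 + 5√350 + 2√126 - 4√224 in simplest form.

3*√14

2√504 = 12*√14; 5√350 = 25*√14; 2√126 = 6*√14; 4√224 = 16*√14
Combine: (-12 + 25 + 6 - 16)·√14 = 3*√14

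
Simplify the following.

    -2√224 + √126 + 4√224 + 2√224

2√224 = 8*√14; √126 = 3*√14; 4√224 = 16*√14; 2√224 = 8*√14
Combine: (-8 + 3 + 16 + 8)·√14 = 19*√14

19*√14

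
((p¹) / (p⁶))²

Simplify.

Inside the bracket: (p^-5)
Raise to the power 2: (p^-10)

p^(-10)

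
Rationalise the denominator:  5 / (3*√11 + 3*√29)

(-5*√11 + 5*√29)/54

Multiply numerator and denominator by -3*√29 + 3*√11.
Denominator becomes -162; numerator becomes -15*√29 + 15*√11.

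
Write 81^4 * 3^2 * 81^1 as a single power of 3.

81^4 = 3^16; 3^2 = 3^2; 81^1 = 3^4
Combine exponents: 3^22

3^22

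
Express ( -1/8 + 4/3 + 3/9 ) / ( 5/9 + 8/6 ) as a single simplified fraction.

111/136

Numerator: -1/8 + 4/3 + 3/9 = 37/24
Denominator: 5/9 + 8/6 = 17/9
Divide: (37/24) · (9/17) = 111/136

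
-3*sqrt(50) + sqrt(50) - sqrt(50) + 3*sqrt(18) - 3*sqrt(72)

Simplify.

-24*sqrt(2)

3*sqrt(50) = 15*sqrt(2); sqrt(50) = 5*sqrt(2); sqrt(50) = 5*sqrt(2); 3*sqrt(18) = 9*sqrt(2); 3*sqrt(72) = 18*sqrt(2)
Combine: (-15 + 5 - 5 + 9 - 18)·sqrt(2) = -24*sqrt(2)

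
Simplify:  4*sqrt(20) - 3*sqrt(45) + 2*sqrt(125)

9*sqrt(5)

4*sqrt(20) = 8*sqrt(5); 3*sqrt(45) = 9*sqrt(5); 2*sqrt(125) = 10*sqrt(5)
Combine: (8 - 9 + 10)·sqrt(5) = 9*sqrt(5)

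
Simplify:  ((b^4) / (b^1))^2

Inside the bracket: b^3
Raise to the power 2: b^6

b^6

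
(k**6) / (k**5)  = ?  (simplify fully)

k

Quotient: k**1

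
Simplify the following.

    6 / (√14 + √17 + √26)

(-8*√1547 + 10*√26 + 46*√17 + 58*√14)/309

Group as (√14 + √26) + √17; multiply by (√14 + √26) - √17, then rationalise the remaining surd.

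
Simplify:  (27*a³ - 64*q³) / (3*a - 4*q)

Apply the difference-of-cubes factorisation and cancel (3*a - 4*q).

9*a² + 12*a*q + 16*q²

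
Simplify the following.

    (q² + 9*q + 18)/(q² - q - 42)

(q + 3)/(q - 7)

Factor: q² + 9*q + 18 = (q + 3)·(q + 6);  q² - q - 42 = (q + 6)·(q - 7)
Cancel the common factor (q + 6).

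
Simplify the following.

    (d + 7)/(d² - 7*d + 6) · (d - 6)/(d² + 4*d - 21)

Factor: d² - 7*d + 6 = (d - 1)·(d - 6);  d² + 4*d - 21 = (d - 3)·(d + 7)
Cancel the common factors (d + 7), (d - 6).

1/(d² - 4*d + 3)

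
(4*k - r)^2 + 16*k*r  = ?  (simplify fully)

(4*k + r)^2

Expand the square and combine the 16*k*r term.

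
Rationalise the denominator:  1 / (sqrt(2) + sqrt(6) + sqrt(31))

(-27*sqrt(6) - 35*sqrt(2) + 4*sqrt(93) + 23*sqrt(31))/481

Group as (sqrt(2) + sqrt(31)) + sqrt(6); multiply by (sqrt(2) + sqrt(31)) - sqrt(6), then rationalise the remaining surd.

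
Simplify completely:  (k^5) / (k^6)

1/k

Quotient: (k^-1)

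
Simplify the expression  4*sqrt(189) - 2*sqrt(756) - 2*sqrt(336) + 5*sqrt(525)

17*sqrt(21)

4*sqrt(189) = 12*sqrt(21); 2*sqrt(756) = 12*sqrt(21); 2*sqrt(336) = 8*sqrt(21); 5*sqrt(525) = 25*sqrt(21)
Combine: (12 - 12 - 8 + 25)·sqrt(21) = 17*sqrt(21)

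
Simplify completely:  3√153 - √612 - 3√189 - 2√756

-21*√21 + 3*√17

3√153 = 9*√17; √612 = 6*√17; 3√189 = 9*√21; 2√756 = 12*√21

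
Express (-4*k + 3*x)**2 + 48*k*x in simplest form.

(4*k + 3*x)**2

Expanding gives 16*k**2 + 24*k*x + 9*x**2, a perfect square.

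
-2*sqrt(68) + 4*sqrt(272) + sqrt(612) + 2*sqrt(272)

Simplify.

26*sqrt(17)

2*sqrt(68) = 4*sqrt(17); 4*sqrt(272) = 16*sqrt(17); sqrt(612) = 6*sqrt(17); 2*sqrt(272) = 8*sqrt(17)
Combine: (-4 + 16 + 6 + 8)·sqrt(17) = 26*sqrt(17)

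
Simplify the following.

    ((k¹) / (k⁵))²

Inside the bracket: (k^-4)
Raise to the power 2: (k^-8)

k^(-8)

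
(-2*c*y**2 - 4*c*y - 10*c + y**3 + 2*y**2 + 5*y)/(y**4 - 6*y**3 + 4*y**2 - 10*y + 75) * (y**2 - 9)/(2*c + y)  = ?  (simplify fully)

Factor: -2*c*y**2 - 4*c*y - 10*c + y**3 + 2*y**2 + 5*y = (-2*c + y)*(y**2 + 2*y + 5);  y**4 - 6*y**3 + 4*y**2 - 10*y + 75 = (y - 3)*(y**2 + 2*y + 5)*(y - 5);  y**2 - 9 = (y + 3)*(y - 3)
Cancel the common factors (y**2 + 2*y + 5), (y - 3).

(-2*c*y - 6*c + y**2 + 3*y)/(2*c*y - 10*c + y**2 - 5*y)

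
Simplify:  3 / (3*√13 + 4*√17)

(-9*√13 + 12*√17)/155

Multiply numerator and denominator by -3*√13 + 4*√17.
Denominator becomes 155; numerator becomes -9*√13 + 12*√17.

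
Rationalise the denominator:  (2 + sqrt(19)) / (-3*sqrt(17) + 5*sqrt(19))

(6*sqrt(17) + 10*sqrt(19) + 3*sqrt(323) + 95)/322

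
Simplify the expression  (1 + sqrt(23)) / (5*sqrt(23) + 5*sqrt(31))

Multiply numerator and denominator by -5*sqrt(31) + 5*sqrt(23).
Denominator becomes -200; numerator becomes -5*sqrt(713) - 5*sqrt(31) + 5*sqrt(23) + 115.

(-23 - sqrt(23) + sqrt(31) + sqrt(713))/40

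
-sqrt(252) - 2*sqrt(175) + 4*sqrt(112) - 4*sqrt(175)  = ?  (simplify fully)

-20*sqrt(7)

sqrt(252) = 6*sqrt(7); 2*sqrt(175) = 10*sqrt(7); 4*sqrt(112) = 16*sqrt(7); 4*sqrt(175) = 20*sqrt(7)
Combine: (-6 - 10 + 16 - 20)·sqrt(7) = -20*sqrt(7)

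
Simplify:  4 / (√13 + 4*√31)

(-4*√13 + 16*√31)/483

Multiply numerator and denominator by -4*√31 + √13.
Denominator becomes -483; numerator becomes -16*√31 + 4*√13.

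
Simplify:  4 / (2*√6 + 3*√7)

(-8*√6 + 12*√7)/39

Multiply numerator and denominator by -3*√7 + 2*√6.
Denominator becomes -39; numerator becomes -12*√7 + 8*√6.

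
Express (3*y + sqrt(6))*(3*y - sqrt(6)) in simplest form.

9*y**2 - 6

(3*y)**2 - (sqrt(6))**2 = 9*y**2 - 6.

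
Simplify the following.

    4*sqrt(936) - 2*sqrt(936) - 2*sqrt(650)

4*sqrt(936) = 24*sqrt(26); 2*sqrt(936) = 12*sqrt(26); 2*sqrt(650) = 10*sqrt(26)
Combine: (24 - 12 - 10)·sqrt(26) = 2*sqrt(26)

2*sqrt(26)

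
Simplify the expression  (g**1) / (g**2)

Quotient: (g**-1)

1/g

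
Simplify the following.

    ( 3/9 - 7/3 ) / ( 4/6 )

-3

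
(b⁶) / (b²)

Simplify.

b⁴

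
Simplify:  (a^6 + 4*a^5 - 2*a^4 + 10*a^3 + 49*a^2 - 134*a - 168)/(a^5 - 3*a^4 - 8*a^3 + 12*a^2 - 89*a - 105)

(a^2 + 2*a - 8)/(a - 5)

Factor: a^6 + 4*a^5 - 2*a^4 + 10*a^3 + 49*a^2 - 134*a - 168 = (a + 3)*(a + 1)*(a^2 - 2*a + 7)*(a + 4)*(a - 2);  a^5 - 3*a^4 - 8*a^3 + 12*a^2 - 89*a - 105 = (a + 3)*(a - 5)*(a^2 - 2*a + 7)*(a + 1)
Cancel the common factors (a^2 - 2*a + 7), (a + 3), (a + 1).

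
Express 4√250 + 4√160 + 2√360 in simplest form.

4√250 = 20*√10; 4√160 = 16*√10; 2√360 = 12*√10
Combine: (20 + 16 + 12)·√10 = 48*√10

48*√10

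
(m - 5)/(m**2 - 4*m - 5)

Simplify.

Factor: m**2 - 4*m - 5 = (m + 1)*(m - 5)
Cancel the common factor (m - 5).

1/(m + 1)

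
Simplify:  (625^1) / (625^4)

625^1 = 5^4; 625^4 = 5^16
Combine exponents: 5^(-12)

5^(-12)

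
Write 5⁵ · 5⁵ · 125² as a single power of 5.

5⁵ = 5^5; 5⁵ = 5^5; 125² = 5^6
Combine exponents: 5^16

5^16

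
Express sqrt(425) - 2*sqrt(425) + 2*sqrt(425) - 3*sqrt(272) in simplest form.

-7*sqrt(17)

sqrt(425) = 5*sqrt(17); 2*sqrt(425) = 10*sqrt(17); 2*sqrt(425) = 10*sqrt(17); 3*sqrt(272) = 12*sqrt(17)
Combine: (5 - 10 + 10 - 12)·sqrt(17) = -7*sqrt(17)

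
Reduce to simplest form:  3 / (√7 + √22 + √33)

(-11*√42 - 2*√33 + 9*√22 + 24*√7)/100

Group as (√22 + √33) + √7; multiply by (√22 + √33) - √7, then rationalise the remaining surd.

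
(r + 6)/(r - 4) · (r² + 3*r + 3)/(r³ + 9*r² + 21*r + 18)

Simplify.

1/(r - 4)

Factor: r³ + 9*r² + 21*r + 18 = (r² + 3*r + 3)·(r + 6)
Cancel the common factors (r² + 3*r + 3), (r + 6).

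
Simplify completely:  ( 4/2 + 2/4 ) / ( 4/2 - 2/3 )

15/8

Numerator: 4/2 + 2/4 = 5/2
Denominator: 4/2 - 2/3 = 4/3
Divide: (5/2) · (3/4) = 15/8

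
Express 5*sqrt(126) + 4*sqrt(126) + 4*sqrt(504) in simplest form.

51*sqrt(14)

5*sqrt(126) = 15*sqrt(14); 4*sqrt(126) = 12*sqrt(14); 4*sqrt(504) = 24*sqrt(14)
Combine: (15 + 12 + 24)·sqrt(14) = 51*sqrt(14)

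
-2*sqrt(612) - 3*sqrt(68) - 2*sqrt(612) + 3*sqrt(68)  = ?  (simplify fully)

-24*sqrt(17)

2*sqrt(612) = 12*sqrt(17); 3*sqrt(68) = 6*sqrt(17); 2*sqrt(612) = 12*sqrt(17); 3*sqrt(68) = 6*sqrt(17)
Combine: (-12 - 6 - 12 + 6)·sqrt(17) = -24*sqrt(17)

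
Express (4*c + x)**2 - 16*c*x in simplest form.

Expand the square and combine the 16*c*x term.

(4*c - x)**2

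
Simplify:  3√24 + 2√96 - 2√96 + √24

3√24 = 6*√6; 2√96 = 8*√6; 2√96 = 8*√6; √24 = 2*√6
Combine: (6 + 8 - 8 + 2)·√6 = 8*√6

8*√6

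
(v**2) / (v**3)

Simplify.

Quotient: (v**-1)

1/v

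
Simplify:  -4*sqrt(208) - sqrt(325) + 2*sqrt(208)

4*sqrt(208) = 16*sqrt(13); sqrt(325) = 5*sqrt(13); 2*sqrt(208) = 8*sqrt(13)
Combine: (-16 - 5 + 8)·sqrt(13) = -13*sqrt(13)

-13*sqrt(13)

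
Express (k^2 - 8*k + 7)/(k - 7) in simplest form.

k - 1

Factor: k^2 - 8*k + 7 = (k - 7)*(k - 1)
Cancel the common factor (k - 7).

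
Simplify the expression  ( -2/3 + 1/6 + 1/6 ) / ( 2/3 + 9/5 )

-5/37

Numerator: -2/3 + 1/6 + 1/6 = -1/3
Denominator: 2/3 + 9/5 = 37/15
Divide: (-1/3) · (15/37) = -5/37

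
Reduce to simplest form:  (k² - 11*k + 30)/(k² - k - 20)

Factor: k² - 11*k + 30 = (k - 6)·(k - 5);  k² - k - 20 = (k + 4)·(k - 5)
Cancel the common factor (k - 5).

(k - 6)/(k + 4)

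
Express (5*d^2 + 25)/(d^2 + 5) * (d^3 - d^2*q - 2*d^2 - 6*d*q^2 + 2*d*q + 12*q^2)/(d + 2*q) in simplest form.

Factor: 5*d^2 + 25 = 5*(d^2 + 5);  d^3 - d^2*q - 2*d^2 - 6*d*q^2 + 2*d*q + 12*q^2 = (d - 2)*(d - 3*q)*(d + 2*q)
Cancel the common factors (d^2 + 5), (d + 2*q).

5*d^2 - 15*d*q - 10*d + 30*q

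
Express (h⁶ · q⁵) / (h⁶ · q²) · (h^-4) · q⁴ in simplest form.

Quotient: q³
Multiply by (h^-4) · q⁴: add exponents.

q⁷/h⁴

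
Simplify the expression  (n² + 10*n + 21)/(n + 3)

Factor: n² + 10*n + 21 = (n + 3)·(n + 7)
Cancel the common factor (n + 3).

n + 7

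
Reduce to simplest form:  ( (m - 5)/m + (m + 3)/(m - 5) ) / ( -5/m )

Numerator: (m - 5)/m + (m + 3)/(m - 5) = (2*m**2 - 7*m + 25)/(m**2 - 5*m)
Denominator: -5/m = -5/m
Divide: ((2*m**2 - 7*m + 25)/(m**2 - 5*m)) · (-m/5) = (-2*m**2 + 7*m - 25)/(5*m - 25)

(-2*m**2 + 7*m - 25)/(5*m - 25)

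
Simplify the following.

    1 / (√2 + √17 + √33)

(-9*√17 - 24*√2 + √1122 + 7*√33)/30

Group as (√2 + √17) + √33; multiply by (√2 + √17) - √33, then rationalise the remaining surd.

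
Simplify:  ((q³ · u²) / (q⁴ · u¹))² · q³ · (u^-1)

Inside the bracket: (q^-1) · u¹
Raise to the power 2: (q^-2) · u²
Multiply by q³ · (u^-1): add exponents.

q*u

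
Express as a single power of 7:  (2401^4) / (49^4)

7^8

2401^4 = 7^16; 49^4 = 7^8
Combine exponents: 7^8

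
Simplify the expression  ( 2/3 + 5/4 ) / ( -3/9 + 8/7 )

161/68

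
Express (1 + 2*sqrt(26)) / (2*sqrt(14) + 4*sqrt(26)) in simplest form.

(-4*sqrt(91) - sqrt(14) + 2*sqrt(26) + 104)/180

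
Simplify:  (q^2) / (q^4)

Quotient: (q^-2)

q^(-2)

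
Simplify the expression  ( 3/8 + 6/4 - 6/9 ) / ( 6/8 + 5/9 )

Numerator: 3/8 + 6/4 - 6/9 = 29/24
Denominator: 6/8 + 5/9 = 47/36
Divide: (29/24) · (36/47) = 87/94

87/94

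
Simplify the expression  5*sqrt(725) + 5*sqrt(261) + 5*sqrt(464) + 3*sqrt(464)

72*sqrt(29)

5*sqrt(725) = 25*sqrt(29); 5*sqrt(261) = 15*sqrt(29); 5*sqrt(464) = 20*sqrt(29); 3*sqrt(464) = 12*sqrt(29)
Combine: (25 + 15 + 20 + 12)·sqrt(29) = 72*sqrt(29)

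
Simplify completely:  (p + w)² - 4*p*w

Expanding gives p² - 2*p*w + w², a perfect square.

(p - w)²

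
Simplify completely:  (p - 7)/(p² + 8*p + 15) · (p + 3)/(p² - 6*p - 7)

Factor: p² + 8*p + 15 = (p + 5)·(p + 3);  p² - 6*p - 7 = (p - 7)·(p + 1)
Cancel the common factors (p - 7), (p + 3).

1/(p² + 6*p + 5)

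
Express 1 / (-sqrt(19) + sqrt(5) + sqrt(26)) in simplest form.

(-6*sqrt(19) - sqrt(26) + 20*sqrt(5) + sqrt(2470))/188

Group as (sqrt(5) + sqrt(26)) - sqrt(19); multiply by (sqrt(5) + sqrt(26)) + sqrt(19), then rationalise the remaining surd.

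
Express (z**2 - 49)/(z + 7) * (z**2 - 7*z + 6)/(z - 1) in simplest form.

Factor: z**2 - 49 = (z + 7)*(z - 7);  z**2 - 7*z + 6 = (z - 1)*(z - 6)
Cancel the common factors (z + 7), (z - 1).

z**2 - 13*z + 42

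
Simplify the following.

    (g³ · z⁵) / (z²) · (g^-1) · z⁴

g²*z⁷

Quotient: g³ · z³
Multiply by (g^-1) · z⁴: add exponents.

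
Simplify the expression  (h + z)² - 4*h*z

(h - z)²

After expansion: h² - 2*h*z + z² — a perfect-square trinomial.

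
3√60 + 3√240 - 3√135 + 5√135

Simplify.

24*√15

3√60 = 6*√15; 3√240 = 12*√15; 3√135 = 9*√15; 5√135 = 15*√15
Combine: (6 + 12 - 9 + 15)·√15 = 24*√15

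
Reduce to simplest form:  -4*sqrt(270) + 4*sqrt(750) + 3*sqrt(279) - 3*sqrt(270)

-sqrt(30) + 9*sqrt(31)

4*sqrt(270) = 12*sqrt(30); 4*sqrt(750) = 20*sqrt(30); 3*sqrt(279) = 9*sqrt(31); 3*sqrt(270) = 9*sqrt(30)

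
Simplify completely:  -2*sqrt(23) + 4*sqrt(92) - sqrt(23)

2*sqrt(23) = 2*sqrt(23); 4*sqrt(92) = 8*sqrt(23); sqrt(23) = sqrt(23)
Combine: (-2 + 8 - 1)·sqrt(23) = 5*sqrt(23)

5*sqrt(23)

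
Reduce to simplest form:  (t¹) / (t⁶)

t^(-5)

Quotient: (t^-5)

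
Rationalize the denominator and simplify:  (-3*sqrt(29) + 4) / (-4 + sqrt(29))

Multiply numerator and denominator by -sqrt(29) - 4.
Denominator becomes -13; numerator becomes 8*sqrt(29) + 71.

(-71 - 8*sqrt(29))/13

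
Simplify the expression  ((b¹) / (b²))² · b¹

Inside the bracket: (b^-1)
Raise to the power 2: (b^-2)
Multiply by b¹: add exponents.

1/b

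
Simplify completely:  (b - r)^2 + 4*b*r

(b + r)^2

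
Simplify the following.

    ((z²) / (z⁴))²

Inside the bracket: (z^-2)
Raise to the power 2: (z^-4)

z^(-4)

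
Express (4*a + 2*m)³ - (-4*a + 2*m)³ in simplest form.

128*a³ + 96*a*m²

Only the odd-power cross terms survive.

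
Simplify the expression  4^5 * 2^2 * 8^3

2^21

4^5 = 2^10; 2^2 = 2^2; 8^3 = 2^9
Combine exponents: 2^21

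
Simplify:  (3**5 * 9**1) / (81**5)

3**(-13)

3**5 = 3**5; 9**1 = 3**2; 81**5 = 3**20
Combine exponents: 3**(-13)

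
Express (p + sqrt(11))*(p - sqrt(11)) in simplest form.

Product of conjugates: (P+Q)(P-Q) = P**2 - Q**2.

p**2 - 11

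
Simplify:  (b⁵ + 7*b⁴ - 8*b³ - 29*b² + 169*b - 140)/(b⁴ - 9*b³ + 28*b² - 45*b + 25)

(b² + 11*b + 28)/(b - 5)

Factor: b⁵ + 7*b⁴ - 8*b³ - 29*b² + 169*b - 140 = (b + 4)·(b² - 3*b + 5)·(b + 7)·(b - 1);  b⁴ - 9*b³ + 28*b² - 45*b + 25 = (b - 1)·(b² - 3*b + 5)·(b - 5)
Cancel the common factors (b² - 3*b + 5), (b - 1).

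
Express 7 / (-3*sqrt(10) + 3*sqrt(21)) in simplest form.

(7*sqrt(10) + 7*sqrt(21))/33

Multiply numerator and denominator by 3*sqrt(10) + 3*sqrt(21).
Denominator becomes 99; numerator becomes 21*sqrt(10) + 21*sqrt(21).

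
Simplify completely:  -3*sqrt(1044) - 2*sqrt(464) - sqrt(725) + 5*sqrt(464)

-11*sqrt(29)

3*sqrt(1044) = 18*sqrt(29); 2*sqrt(464) = 8*sqrt(29); sqrt(725) = 5*sqrt(29); 5*sqrt(464) = 20*sqrt(29)
Combine: (-18 - 8 - 5 + 20)·sqrt(29) = -11*sqrt(29)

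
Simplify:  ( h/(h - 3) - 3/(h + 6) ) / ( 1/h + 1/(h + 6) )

Numerator: h/(h - 3) - 3/(h + 6) = (h^2 + 3*h + 9)/(h^2 + 3*h - 18)
Denominator: 1/h + 1/(h + 6) = (2*h + 6)/(h^2 + 6*h)
Divide: ((h^2 + 3*h + 9)/(h^2 + 3*h - 18)) · ((h^2 + 6*h)/(2*h + 6)) = (h^3 + 3*h^2 + 9*h)/(2*h^2 - 18)

(h^3 + 3*h^2 + 9*h)/(2*h^2 - 18)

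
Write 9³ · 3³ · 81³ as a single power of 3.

3^21

9³ = 3^6; 3³ = 3^3; 81³ = 3^12
Combine exponents: 3^21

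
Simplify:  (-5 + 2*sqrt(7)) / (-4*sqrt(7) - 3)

(-71 + 26*sqrt(7))/103

Multiply numerator and denominator by -3 + 4*sqrt(7).
Denominator becomes -103; numerator becomes -26*sqrt(7) + 71.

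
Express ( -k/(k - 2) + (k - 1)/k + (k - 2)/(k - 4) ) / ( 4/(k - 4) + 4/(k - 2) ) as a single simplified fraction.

(k^3 - 7*k^2 + 18*k - 8)/(8*k^2 - 24*k)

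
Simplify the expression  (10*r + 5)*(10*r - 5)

(10*r)^2 - (5)^2 = 100*r^2 - 25.

100*r^2 - 25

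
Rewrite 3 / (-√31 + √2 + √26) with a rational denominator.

Group as (√2 + √26) - √31; multiply by (√2 + √26) + √31, then rationalise the remaining surd.

(9*√31 + 21*√26 + 165*√2 + 12*√403)/199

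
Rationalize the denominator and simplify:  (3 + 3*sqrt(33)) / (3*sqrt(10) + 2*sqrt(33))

(-3*sqrt(330) - 3*sqrt(10) + 2*sqrt(33) + 66)/14

Multiply numerator and denominator by -3*sqrt(10) + 2*sqrt(33).
Denominator becomes 42; numerator becomes -9*sqrt(330) - 9*sqrt(10) + 6*sqrt(33) + 198.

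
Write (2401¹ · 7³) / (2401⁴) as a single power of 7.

7^(-9)

2401¹ = 7^4; 7³ = 7^3; 2401⁴ = 7^16
Combine exponents: 7^(-9)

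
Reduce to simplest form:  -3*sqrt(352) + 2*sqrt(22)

-10*sqrt(22)

3*sqrt(352) = 12*sqrt(22); 2*sqrt(22) = 2*sqrt(22)
Combine: (-12 + 2)·sqrt(22) = -10*sqrt(22)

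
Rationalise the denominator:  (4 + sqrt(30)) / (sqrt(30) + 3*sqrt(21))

Multiply numerator and denominator by -3*sqrt(21) + sqrt(30).
Denominator becomes -159; numerator becomes -9*sqrt(70) - 12*sqrt(21) + 4*sqrt(30) + 30.

(-30 - 4*sqrt(30) + 12*sqrt(21) + 9*sqrt(70))/159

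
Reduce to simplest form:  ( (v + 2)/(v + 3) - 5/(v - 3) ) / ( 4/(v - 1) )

(v³ - 7*v² - 15*v + 21)/(4*v² - 36)

Numerator: (v + 2)/(v + 3) - 5/(v - 3) = (v² - 6*v - 21)/(v² - 9)
Denominator: 4/(v - 1) = 4/(v - 1)
Divide: ((v² - 6*v - 21)/(v² - 9)) · (v/4 - 1/4) = (v³ - 7*v² - 15*v + 21)/(4*v² - 36)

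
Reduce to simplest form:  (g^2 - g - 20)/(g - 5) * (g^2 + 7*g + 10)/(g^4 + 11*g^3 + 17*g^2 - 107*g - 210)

(g + 4)/(g^2 + 4*g - 21)

Factor: g^2 - g - 20 = (g - 5)*(g + 4);  g^2 + 7*g + 10 = (g + 2)*(g + 5);  g^4 + 11*g^3 + 17*g^2 - 107*g - 210 = (g + 2)*(g - 3)*(g + 7)*(g + 5)
Cancel the common factors (g + 5), (g - 5), (g + 2).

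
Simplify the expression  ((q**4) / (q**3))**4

q**4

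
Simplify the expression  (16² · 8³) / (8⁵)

2^2

16² = 2^8; 8³ = 2^9; 8⁵ = 2^15
Combine exponents: 2^2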